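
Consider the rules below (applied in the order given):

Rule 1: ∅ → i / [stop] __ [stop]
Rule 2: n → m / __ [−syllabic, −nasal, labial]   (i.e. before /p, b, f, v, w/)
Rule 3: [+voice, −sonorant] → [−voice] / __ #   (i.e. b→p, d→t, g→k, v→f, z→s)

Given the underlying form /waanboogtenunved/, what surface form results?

Rule 1 (stop-cluster i-epenthesis): /g/ and /t/ form a stop–stop cluster, so [i] is inserted between them. /waanboogtenunved/ → waanboogitenunved.
Rule 2 (nasal place assimilation): /n/ precedes the labial consonant /b/, so it assimilates in place to [m]. /n/ precedes the labial consonant /v/, so it assimilates in place to [m]. /waanboogitenunved/ → waamboogitenumved.
Rule 3 (final devoicing): /d/ is a voiced obstruent in word-final position, so it devoices to [t]. /waamboogitenumved/ → waamboogitenumvet.

waamboogitenumvet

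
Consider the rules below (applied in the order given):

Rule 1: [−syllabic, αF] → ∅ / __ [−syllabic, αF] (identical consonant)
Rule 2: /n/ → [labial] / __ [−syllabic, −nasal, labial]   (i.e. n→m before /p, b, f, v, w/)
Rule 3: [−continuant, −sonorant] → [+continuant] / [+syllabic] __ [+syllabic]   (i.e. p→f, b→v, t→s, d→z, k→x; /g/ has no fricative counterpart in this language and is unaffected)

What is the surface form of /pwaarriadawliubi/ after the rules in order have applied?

pwaariazawliuvi

Rule 1 (degemination): /rr/ is a geminate; the first /r/ deletes. /pwaarriadawliubi/ → pwaariadawliubi.
Rule 2 (nasal place assimilation): no segment meets the environment; /pwaariadawliubi/ is unchanged.
Rule 3 (intervocalic spirantization): /d/ is a stop between vowels /a/ and /a/, so it spirantizes to the fricative [z]. /b/ is a stop between vowels /u/ and /i/, so it spirantizes to the fricative [v]. /pwaariadawliubi/ → pwaariazawliuvi.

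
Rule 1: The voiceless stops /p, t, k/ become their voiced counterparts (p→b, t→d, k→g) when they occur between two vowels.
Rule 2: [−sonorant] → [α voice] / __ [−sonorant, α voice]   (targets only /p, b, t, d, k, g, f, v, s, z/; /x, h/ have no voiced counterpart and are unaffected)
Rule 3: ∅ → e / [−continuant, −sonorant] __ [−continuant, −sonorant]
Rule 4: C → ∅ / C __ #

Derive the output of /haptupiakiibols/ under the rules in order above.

hapetubiagiibol

Rule 1 (intervocalic voicing): /p/ is a voiceless stop between vowels /u/ and /i/, so it voices to [b]. /k/ is a voiceless stop between vowels /a/ and /i/, so it voices to [g]. /haptupiakiibols/ → haptubiagiibols.
Rule 2 (regressive voicing assimilation): no segment meets the environment; /haptubiagiibols/ is unchanged.
Rule 3 (stop-cluster e-epenthesis): /p/ and /t/ form a stop–stop cluster, so [e] is inserted between them. /haptubiagiibols/ → hapetubiagiibols.
Rule 4 (final cluster simplification): /s/ is the second consonant of a word-final cluster /ls/, so it deletes. /hapetubiagiibols/ → hapetubiagiibol.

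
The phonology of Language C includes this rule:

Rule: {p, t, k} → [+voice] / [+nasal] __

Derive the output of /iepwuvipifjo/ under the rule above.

iepwuvipifjo

No segment of /iepwuvipifjo/ meets the structural description of the rule, so the form surfaces unchanged.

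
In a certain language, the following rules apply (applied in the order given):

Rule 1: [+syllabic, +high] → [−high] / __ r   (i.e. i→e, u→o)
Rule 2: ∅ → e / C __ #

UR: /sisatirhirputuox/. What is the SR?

sisaterherputuoxe

Rule 1 (pre-rhotic lowering): /i/ is a high vowel immediately before /r/, so it lowers to [e]. /i/ is a high vowel immediately before /r/, so it lowers to [e]. /sisatirhirputuox/ → sisaterherputuox.
Rule 2 (final e-epenthesis): the form ends in the consonant /x/, so [e] is inserted word-finally. /sisaterherputuox/ → sisaterherputuoxe.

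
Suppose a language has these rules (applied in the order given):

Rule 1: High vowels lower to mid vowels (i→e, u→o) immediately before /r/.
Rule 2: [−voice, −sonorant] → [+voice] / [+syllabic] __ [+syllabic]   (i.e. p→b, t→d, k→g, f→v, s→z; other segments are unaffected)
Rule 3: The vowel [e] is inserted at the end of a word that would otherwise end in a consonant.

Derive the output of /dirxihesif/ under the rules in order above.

derxihezife

Rule 1 (pre-rhotic lowering): /i/ is a high vowel immediately before /r/, so it lowers to [e]. /dirxihesif/ → derxihesif.
Rule 2 (intervocalic voicing): /s/ is a voiceless obstruent between vowels /e/ and /i/, so it voices to [z]. /derxihesif/ → derxihezif.
Rule 3 (final e-epenthesis): the form ends in the consonant /f/, so [e] is inserted word-finally. /derxihezif/ → derxihezife.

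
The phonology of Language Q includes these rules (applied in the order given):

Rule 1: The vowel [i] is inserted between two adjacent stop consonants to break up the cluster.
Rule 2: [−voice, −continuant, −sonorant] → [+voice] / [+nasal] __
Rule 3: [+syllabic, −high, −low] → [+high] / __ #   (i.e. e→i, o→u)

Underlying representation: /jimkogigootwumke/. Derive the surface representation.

Rule 1 (stop-cluster i-epenthesis): no segment meets the environment; /jimkogigootwumke/ is unchanged.
Rule 2 (post-nasal voicing): /k/ is a voiceless stop immediately after the nasal /m/, so it voices to [g]. /k/ is a voiceless stop immediately after the nasal /m/, so it voices to [g]. /jimkogigootwumke/ → jimgogigootwumge.
Rule 3 (final vowel raising): /e/ is a mid vowel in word-final position, so it raises to [i]. /jimgogigootwumge/ → jimgogigootwumgi.

jimgogigootwumgi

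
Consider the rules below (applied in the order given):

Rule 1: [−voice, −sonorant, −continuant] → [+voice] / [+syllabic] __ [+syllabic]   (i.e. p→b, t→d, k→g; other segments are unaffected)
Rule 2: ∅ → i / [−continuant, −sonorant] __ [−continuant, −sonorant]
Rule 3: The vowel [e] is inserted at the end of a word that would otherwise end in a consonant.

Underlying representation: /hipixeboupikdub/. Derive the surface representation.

Rule 1 (intervocalic voicing): /p/ is a voiceless stop between vowels /i/ and /i/, so it voices to [b]. /p/ is a voiceless stop between vowels /u/ and /i/, so it voices to [b]. /hipixeboupikdub/ → hibixeboubikdub.
Rule 2 (stop-cluster i-epenthesis): /k/ and /d/ form a stop–stop cluster, so [i] is inserted between them. /hibixeboubikdub/ → hibixeboubikidub.
Rule 3 (final e-epenthesis): the form ends in the consonant /b/, so [e] is inserted word-finally. /hibixeboubikidub/ → hibixeboubikidube.

hibixeboubikidube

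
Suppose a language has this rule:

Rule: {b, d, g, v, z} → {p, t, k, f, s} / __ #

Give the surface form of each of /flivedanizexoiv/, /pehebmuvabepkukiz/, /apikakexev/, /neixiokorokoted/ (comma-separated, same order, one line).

/flivedanizexoiv/: /v/ is a voiced obstruent in word-final position, so it devoices to [f]. → [flivedanizexoif].
/pehebmuvabepkukiz/: /z/ is a voiced obstruent in word-final position, so it devoices to [s]. → [pehebmuvabepkukis].
/apikakexev/: /v/ is a voiced obstruent in word-final position, so it devoices to [f]. → [apikakexef].
/neixiokorokoted/: /d/ is a voiced obstruent in word-final position, so it devoices to [t]. → [neixiokorokotet].

flivedanizexoif, pehebmuvabepkukis, apikakexef, neixiokorokotet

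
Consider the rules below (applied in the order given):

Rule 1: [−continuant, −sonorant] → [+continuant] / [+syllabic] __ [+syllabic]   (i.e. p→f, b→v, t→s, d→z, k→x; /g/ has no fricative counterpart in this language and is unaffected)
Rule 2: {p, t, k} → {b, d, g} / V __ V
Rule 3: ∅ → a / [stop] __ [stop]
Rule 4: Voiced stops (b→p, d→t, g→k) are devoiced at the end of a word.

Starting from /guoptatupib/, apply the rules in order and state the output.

Rule 1 (intervocalic spirantization): /t/ is a stop between vowels /a/ and /u/, so it spirantizes to the fricative [s]. /p/ is a stop between vowels /u/ and /i/, so it spirantizes to the fricative [f]. /guoptatupib/ → guoptasufib.
Rule 2 (intervocalic voicing): no segment meets the environment; /guoptasufib/ is unchanged.
Rule 3 (stop-cluster a-epenthesis): /p/ and /t/ form a stop–stop cluster, so [a] is inserted between them. /guoptasufib/ → guopatasufib.
Rule 4 (final devoicing): /b/ is a voiced stop in word-final position, so it devoices to [p]. /guopatasufib/ → guopatasufip.

guopatasufip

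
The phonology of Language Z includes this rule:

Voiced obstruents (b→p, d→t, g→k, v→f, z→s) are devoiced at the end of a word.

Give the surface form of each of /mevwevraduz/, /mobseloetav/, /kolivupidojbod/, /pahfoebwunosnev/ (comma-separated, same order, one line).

mevwevradus, mobseloetaf, kolivupidojbot, pahfoebwunosnef

/mevwevraduz/: /z/ is a voiced obstruent in word-final position, so it devoices to [s]. → [mevwevradus].
/mobseloetav/: /v/ is a voiced obstruent in word-final position, so it devoices to [f]. → [mobseloetaf].
/kolivupidojbod/: /d/ is a voiced obstruent in word-final position, so it devoices to [t]. → [kolivupidojbot].
/pahfoebwunosnev/: /v/ is a voiced obstruent in word-final position, so it devoices to [f]. → [pahfoebwunosnef].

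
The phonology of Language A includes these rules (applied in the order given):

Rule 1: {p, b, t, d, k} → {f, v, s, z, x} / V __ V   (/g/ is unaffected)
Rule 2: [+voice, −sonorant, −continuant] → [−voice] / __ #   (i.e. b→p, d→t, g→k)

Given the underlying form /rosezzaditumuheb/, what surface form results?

Rule 1 (intervocalic spirantization): /d/ is a stop between vowels /a/ and /i/, so it spirantizes to the fricative [z]. /t/ is a stop between vowels /i/ and /u/, so it spirantizes to the fricative [s]. /rosezzaditumuheb/ → rosezzazisumuheb.
Rule 2 (final devoicing): /b/ is a voiced stop in word-final position, so it devoices to [p]. /rosezzazisumuheb/ → rosezzazisumuhep.

rosezzazisumuhep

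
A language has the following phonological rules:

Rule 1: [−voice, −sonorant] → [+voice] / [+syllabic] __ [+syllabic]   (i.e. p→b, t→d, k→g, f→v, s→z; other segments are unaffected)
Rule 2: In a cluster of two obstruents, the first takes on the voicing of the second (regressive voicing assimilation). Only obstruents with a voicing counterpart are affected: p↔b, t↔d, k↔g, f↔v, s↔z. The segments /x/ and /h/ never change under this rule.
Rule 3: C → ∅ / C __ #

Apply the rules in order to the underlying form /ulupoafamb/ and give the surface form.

uluboavam

Rule 1 (intervocalic voicing): /p/ is a voiceless obstruent between vowels /u/ and /o/, so it voices to [b]. /f/ is a voiceless obstruent between vowels /a/ and /a/, so it voices to [v]. /ulupoafamb/ → uluboavamb.
Rule 2 (regressive voicing assimilation): no segment meets the environment; /uluboavamb/ is unchanged.
Rule 3 (final cluster simplification): /b/ is the second consonant of a word-final cluster /mb/, so it deletes. /uluboavamb/ → uluboavam.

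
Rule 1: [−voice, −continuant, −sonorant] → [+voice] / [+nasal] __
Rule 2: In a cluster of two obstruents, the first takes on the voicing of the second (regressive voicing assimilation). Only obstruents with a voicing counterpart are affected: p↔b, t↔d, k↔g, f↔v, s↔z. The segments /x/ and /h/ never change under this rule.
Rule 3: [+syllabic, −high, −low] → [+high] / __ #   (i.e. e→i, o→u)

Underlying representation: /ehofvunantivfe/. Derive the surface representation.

ehovvunandiffi

Rule 1 (post-nasal voicing): /t/ is a voiceless stop immediately after the nasal /n/, so it voices to [d]. /ehofvunantivfe/ → ehofvunandivfe.
Rule 2 (regressive voicing assimilation): /f/ precedes the voiced obstruent /v/, so it voices to [v] by assimilation. /v/ precedes the voiceless obstruent /f/, so it devoices to [f] by assimilation. /ehofvunandivfe/ → ehovvunandiffe.
Rule 3 (final vowel raising): /e/ is a mid vowel in word-final position, so it raises to [i]. /ehovvunandiffe/ → ehovvunandiffi.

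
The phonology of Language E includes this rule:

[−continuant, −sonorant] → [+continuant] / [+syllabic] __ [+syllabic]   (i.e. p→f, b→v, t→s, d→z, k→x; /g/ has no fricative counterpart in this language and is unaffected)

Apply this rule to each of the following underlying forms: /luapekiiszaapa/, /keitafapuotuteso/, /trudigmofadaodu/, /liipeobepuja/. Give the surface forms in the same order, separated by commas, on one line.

luafexiiszaafa, keisafafuosuseso, truzigmofazaozu, liifeovefuja

/luapekiiszaapa/: /p/ is a stop between vowels /a/ and /e/, so it spirantizes to the fricative [f]. /k/ is a stop between vowels /e/ and /i/, so it spirantizes to the fricative [x]. /p/ is a stop between vowels /a/ and /a/, so it spirantizes to the fricative [f]. → [luafexiiszaafa].
/keitafapuotuteso/: /t/ is a stop between vowels /i/ and /a/, so it spirantizes to the fricative [s]. /p/ is a stop between vowels /a/ and /u/, so it spirantizes to the fricative [f]. /t/ is a stop between vowels /o/ and /u/, so it spirantizes to the fricative [s]. /t/ is a stop between vowels /u/ and /e/, so it spirantizes to the fricative [s]. → [keisafafuosuseso].
/trudigmofadaodu/: /d/ is a stop between vowels /u/ and /i/, so it spirantizes to the fricative [z]. /d/ is a stop between vowels /a/ and /a/, so it spirantizes to the fricative [z]. /d/ is a stop between vowels /o/ and /u/, so it spirantizes to the fricative [z]. → [truzigmofazaozu].
/liipeobepuja/: /p/ is a stop between vowels /i/ and /e/, so it spirantizes to the fricative [f]. /b/ is a stop between vowels /o/ and /e/, so it spirantizes to the fricative [v]. /p/ is a stop between vowels /e/ and /u/, so it spirantizes to the fricative [f]. → [liifeovefuja].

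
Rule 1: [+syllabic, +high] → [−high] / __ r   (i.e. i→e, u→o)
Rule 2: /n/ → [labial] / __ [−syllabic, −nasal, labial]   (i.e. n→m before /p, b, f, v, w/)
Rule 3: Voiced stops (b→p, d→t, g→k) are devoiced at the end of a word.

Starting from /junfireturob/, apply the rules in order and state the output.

Rule 1 (pre-rhotic lowering): /i/ is a high vowel immediately before /r/, so it lowers to [e]. /u/ is a high vowel immediately before /r/, so it lowers to [o]. /junfireturob/ → junferetorob.
Rule 2 (nasal place assimilation): /n/ precedes the labial consonant /f/, so it assimilates in place to [m]. /junferetorob/ → jumferetorob.
Rule 3 (final devoicing): /b/ is a voiced stop in word-final position, so it devoices to [p]. /jumferetorob/ → jumferetorop.

jumferetorop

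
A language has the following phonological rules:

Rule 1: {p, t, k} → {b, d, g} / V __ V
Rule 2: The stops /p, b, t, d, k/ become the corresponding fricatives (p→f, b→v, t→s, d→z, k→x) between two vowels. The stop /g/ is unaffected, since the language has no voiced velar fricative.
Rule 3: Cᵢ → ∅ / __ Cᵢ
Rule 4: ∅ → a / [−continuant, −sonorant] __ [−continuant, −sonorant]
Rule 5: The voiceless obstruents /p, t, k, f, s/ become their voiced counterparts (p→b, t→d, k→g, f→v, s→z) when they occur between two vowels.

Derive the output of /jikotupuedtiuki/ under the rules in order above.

Rule 1 (intervocalic voicing): /k/ is a voiceless stop between vowels /i/ and /o/, so it voices to [g]. /t/ is a voiceless stop between vowels /o/ and /u/, so it voices to [d]. /p/ is a voiceless stop between vowels /u/ and /u/, so it voices to [b]. /k/ is a voiceless stop between vowels /u/ and /i/, so it voices to [g]. /jikotupuedtiuki/ → jigodubuedtiugi.
Rule 2 (intervocalic spirantization): /d/ is a stop between vowels /o/ and /u/, so it spirantizes to the fricative [z]. /b/ is a stop between vowels /u/ and /u/, so it spirantizes to the fricative [v]. /jigodubuedtiugi/ → jigozuvuedtiugi.
Rule 3 (degemination): no segment meets the environment; /jigozuvuedtiugi/ is unchanged.
Rule 4 (stop-cluster a-epenthesis): /d/ and /t/ form a stop–stop cluster, so [a] is inserted between them. /jigozuvuedtiugi/ → jigozuvuedatiugi.
Rule 5 (intervocalic voicing): /t/ is a voiceless obstruent between vowels /a/ and /i/, so it voices to [d]. /jigozuvuedatiugi/ → jigozuvuedadiugi.

jigozuvuedadiugi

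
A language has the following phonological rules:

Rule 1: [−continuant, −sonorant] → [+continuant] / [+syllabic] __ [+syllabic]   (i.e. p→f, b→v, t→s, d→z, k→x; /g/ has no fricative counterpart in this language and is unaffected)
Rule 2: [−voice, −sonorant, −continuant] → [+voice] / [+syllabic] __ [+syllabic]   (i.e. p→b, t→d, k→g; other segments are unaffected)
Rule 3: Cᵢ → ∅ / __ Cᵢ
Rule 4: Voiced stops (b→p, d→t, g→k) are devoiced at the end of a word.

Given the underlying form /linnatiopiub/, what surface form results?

linasiofiup

Rule 1 (intervocalic spirantization): /t/ is a stop between vowels /a/ and /i/, so it spirantizes to the fricative [s]. /p/ is a stop between vowels /o/ and /i/, so it spirantizes to the fricative [f]. /linnatiopiub/ → linnasiofiub.
Rule 2 (intervocalic voicing): no segment meets the environment; /linnasiofiub/ is unchanged.
Rule 3 (degemination): /nn/ is a geminate; the first /n/ deletes. /linnasiofiub/ → linasiofiub.
Rule 4 (final devoicing): /b/ is a voiced stop in word-final position, so it devoices to [p]. /linasiofiub/ → linasiofiup.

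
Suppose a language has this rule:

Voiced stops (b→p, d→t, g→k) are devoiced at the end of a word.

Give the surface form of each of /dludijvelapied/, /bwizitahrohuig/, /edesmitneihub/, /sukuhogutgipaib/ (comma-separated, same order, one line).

dludijvelapiet, bwizitahrohuik, edesmitneihup, sukuhogutgipaip

/dludijvelapied/: /d/ is a voiced stop in word-final position, so it devoices to [t]. → [dludijvelapiet].
/bwizitahrohuig/: /g/ is a voiced stop in word-final position, so it devoices to [k]. → [bwizitahrohuik].
/edesmitneihub/: /b/ is a voiced stop in word-final position, so it devoices to [p]. → [edesmitneihup].
/sukuhogutgipaib/: /b/ is a voiced stop in word-final position, so it devoices to [p]. → [sukuhogutgipaip].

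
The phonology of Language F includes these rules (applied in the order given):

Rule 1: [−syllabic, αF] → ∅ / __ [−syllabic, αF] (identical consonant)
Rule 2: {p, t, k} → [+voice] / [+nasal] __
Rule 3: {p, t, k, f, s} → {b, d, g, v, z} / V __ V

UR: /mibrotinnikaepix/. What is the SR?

mibrodinigaebix

Rule 1 (degemination): /nn/ is a geminate; the first /n/ deletes. /mibrotinnikaepix/ → mibrotinikaepix.
Rule 2 (post-nasal voicing): no segment meets the environment; /mibrotinikaepix/ is unchanged.
Rule 3 (intervocalic voicing): /t/ is a voiceless obstruent between vowels /o/ and /i/, so it voices to [d]. /k/ is a voiceless obstruent between vowels /i/ and /a/, so it voices to [g]. /p/ is a voiceless obstruent between vowels /e/ and /i/, so it voices to [b]. /mibrotinikaepix/ → mibrodinigaebix.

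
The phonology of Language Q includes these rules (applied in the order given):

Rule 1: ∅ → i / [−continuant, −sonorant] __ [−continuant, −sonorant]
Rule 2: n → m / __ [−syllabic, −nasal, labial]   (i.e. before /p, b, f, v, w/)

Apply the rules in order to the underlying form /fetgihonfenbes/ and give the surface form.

fetigihomfembes

Rule 1 (stop-cluster i-epenthesis): /t/ and /g/ form a stop–stop cluster, so [i] is inserted between them. /fetgihonfenbes/ → fetigihonfenbes.
Rule 2 (nasal place assimilation): /n/ precedes the labial consonant /f/, so it assimilates in place to [m]. /n/ precedes the labial consonant /b/, so it assimilates in place to [m]. /fetigihonfenbes/ → fetigihomfembes.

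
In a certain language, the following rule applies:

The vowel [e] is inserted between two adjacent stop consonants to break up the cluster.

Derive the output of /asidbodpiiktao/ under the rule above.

asidebodepiiketao

/d/ and /b/ form a stop–stop cluster, so [e] is inserted between them.
/d/ and /p/ form a stop–stop cluster, so [e] is inserted between them.
/k/ and /t/ form a stop–stop cluster, so [e] is inserted between them.
Surface form: [asidebodepiiketao].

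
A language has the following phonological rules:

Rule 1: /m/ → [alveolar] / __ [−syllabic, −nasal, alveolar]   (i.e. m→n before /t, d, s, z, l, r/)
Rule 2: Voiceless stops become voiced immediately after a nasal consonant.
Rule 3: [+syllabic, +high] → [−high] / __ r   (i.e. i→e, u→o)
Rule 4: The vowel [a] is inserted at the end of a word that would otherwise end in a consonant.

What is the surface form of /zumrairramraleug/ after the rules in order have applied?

zunraerranraleuga

Rule 1 (nasal place assimilation): /m/ precedes the alveolar consonant /r/, so it assimilates in place to [n]. /m/ precedes the alveolar consonant /r/, so it assimilates in place to [n]. /zumrairramraleug/ → zunrairranraleug.
Rule 2 (post-nasal voicing): no segment meets the environment; /zunrairranraleug/ is unchanged.
Rule 3 (pre-rhotic lowering): /i/ is a high vowel immediately before /r/, so it lowers to [e]. /zunrairranraleug/ → zunraerranraleug.
Rule 4 (final a-epenthesis): the form ends in the consonant /g/, so [a] is inserted word-finally. /zunraerranraleug/ → zunraerranraleuga.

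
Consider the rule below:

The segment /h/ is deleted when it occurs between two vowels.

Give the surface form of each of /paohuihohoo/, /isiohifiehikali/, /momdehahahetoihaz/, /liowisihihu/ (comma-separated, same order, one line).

/paohuihohoo/: /h/ occurs between vowels /o/ and /u/, so it deletes. /h/ occurs between vowels /i/ and /o/, so it deletes. /h/ occurs between vowels /o/ and /o/, so it deletes. → [paouiooo].
/isiohifiehikali/: /h/ occurs between vowels /o/ and /i/, so it deletes. /h/ occurs between vowels /e/ and /i/, so it deletes. → [isioifieikali].
/momdehahahetoihaz/: /h/ occurs between vowels /e/ and /a/, so it deletes. /h/ occurs between vowels /a/ and /a/, so it deletes. /h/ occurs between vowels /a/ and /e/, so it deletes. /h/ occurs between vowels /i/ and /a/, so it deletes. → [momdeaaetoiaz].
/liowisihihu/: /h/ occurs between vowels /i/ and /i/, so it deletes. /h/ occurs between vowels /i/ and /u/, so it deletes. → [liowisiiu].

paouiooo, isioifieikali, momdeaaetoiaz, liowisiiu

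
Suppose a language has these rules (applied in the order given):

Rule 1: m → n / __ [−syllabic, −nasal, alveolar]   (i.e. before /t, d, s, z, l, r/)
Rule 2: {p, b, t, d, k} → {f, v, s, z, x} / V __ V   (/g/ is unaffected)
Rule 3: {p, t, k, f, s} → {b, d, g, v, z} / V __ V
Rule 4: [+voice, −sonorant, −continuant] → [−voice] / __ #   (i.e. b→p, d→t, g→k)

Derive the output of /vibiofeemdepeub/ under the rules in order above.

vivioveendeveup

Rule 1 (nasal place assimilation): /m/ precedes the alveolar consonant /d/, so it assimilates in place to [n]. /vibiofeemdepeub/ → vibiofeendepeub.
Rule 2 (intervocalic spirantization): /b/ is a stop between vowels /i/ and /i/, so it spirantizes to the fricative [v]. /p/ is a stop between vowels /e/ and /e/, so it spirantizes to the fricative [f]. /vibiofeendepeub/ → viviofeendefeub.
Rule 3 (intervocalic voicing): /f/ is a voiceless obstruent between vowels /o/ and /e/, so it voices to [v]. /f/ is a voiceless obstruent between vowels /e/ and /e/, so it voices to [v]. /viviofeendefeub/ → vivioveendeveub.
Rule 4 (final devoicing): /b/ is a voiced stop in word-final position, so it devoices to [p]. /vivioveendeveub/ → vivioveendeveup.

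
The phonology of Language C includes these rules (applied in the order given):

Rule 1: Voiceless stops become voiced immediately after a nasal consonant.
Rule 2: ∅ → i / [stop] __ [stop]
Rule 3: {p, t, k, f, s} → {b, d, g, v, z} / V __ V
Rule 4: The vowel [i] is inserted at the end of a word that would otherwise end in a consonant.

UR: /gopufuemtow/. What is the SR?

gobuvuemdowi

Rule 1 (post-nasal voicing): /t/ is a voiceless stop immediately after the nasal /m/, so it voices to [d]. /gopufuemtow/ → gopufuemdow.
Rule 2 (stop-cluster i-epenthesis): no segment meets the environment; /gopufuemdow/ is unchanged.
Rule 3 (intervocalic voicing): /p/ is a voiceless obstruent between vowels /o/ and /u/, so it voices to [b]. /f/ is a voiceless obstruent between vowels /u/ and /u/, so it voices to [v]. /gopufuemdow/ → gobuvuemdow.
Rule 4 (final i-epenthesis): the form ends in the consonant /w/, so [i] is inserted word-finally. /gobuvuemdow/ → gobuvuemdowi.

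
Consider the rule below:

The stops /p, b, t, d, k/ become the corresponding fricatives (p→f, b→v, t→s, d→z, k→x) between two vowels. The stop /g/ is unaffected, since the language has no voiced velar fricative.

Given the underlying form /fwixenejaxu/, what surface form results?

fwixenejaxu

No segment of /fwixenejaxu/ meets the structural description of the rule, so the form surfaces unchanged.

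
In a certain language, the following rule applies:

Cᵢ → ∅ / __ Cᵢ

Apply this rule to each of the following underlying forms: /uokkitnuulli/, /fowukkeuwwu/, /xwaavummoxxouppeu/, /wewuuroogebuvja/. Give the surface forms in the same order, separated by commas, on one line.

uokitnuuli, fowukeuwu, xwaavumoxoupeu, wewuuroogebuvja

/uokkitnuulli/: /kk/ is a geminate; the first /k/ deletes. /ll/ is a geminate; the first /l/ deletes. → [uokitnuuli].
/fowukkeuwwu/: /kk/ is a geminate; the first /k/ deletes. /ww/ is a geminate; the first /w/ deletes. → [fowukeuwu].
/xwaavummoxxouppeu/: /mm/ is a geminate; the first /m/ deletes. /xx/ is a geminate; the first /x/ deletes. /pp/ is a geminate; the first /p/ deletes. → [xwaavumoxoupeu].
/wewuuroogebuvja/: the rule's environment is not met; surfaces unchanged as [wewuuroogebuvja].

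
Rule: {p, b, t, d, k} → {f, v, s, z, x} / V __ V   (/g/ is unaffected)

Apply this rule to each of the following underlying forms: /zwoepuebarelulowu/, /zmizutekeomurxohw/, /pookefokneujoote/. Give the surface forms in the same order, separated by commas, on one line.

zwoefuevarelulowu, zmizusexeomurxohw, pooxefokneujoose

/zwoepuebarelulowu/: /p/ is a stop between vowels /e/ and /u/, so it spirantizes to the fricative [f]. /b/ is a stop between vowels /e/ and /a/, so it spirantizes to the fricative [v]. → [zwoefuevarelulowu].
/zmizutekeomurxohw/: /t/ is a stop between vowels /u/ and /e/, so it spirantizes to the fricative [s]. /k/ is a stop between vowels /e/ and /e/, so it spirantizes to the fricative [x]. → [zmizusexeomurxohw].
/pookefokneujoote/: /k/ is a stop between vowels /o/ and /e/, so it spirantizes to the fricative [x]. /t/ is a stop between vowels /o/ and /e/, so it spirantizes to the fricative [s]. → [pooxefokneujoose].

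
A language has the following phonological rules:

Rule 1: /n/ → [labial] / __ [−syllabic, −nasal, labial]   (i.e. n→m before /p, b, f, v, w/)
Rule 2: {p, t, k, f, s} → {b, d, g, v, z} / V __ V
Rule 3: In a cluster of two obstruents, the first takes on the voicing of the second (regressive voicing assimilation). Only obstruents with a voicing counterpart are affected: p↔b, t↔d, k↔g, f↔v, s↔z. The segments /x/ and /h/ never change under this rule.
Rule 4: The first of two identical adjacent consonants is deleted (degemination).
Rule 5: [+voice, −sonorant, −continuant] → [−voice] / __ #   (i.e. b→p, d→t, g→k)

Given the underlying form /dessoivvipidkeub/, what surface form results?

Rule 1 (nasal place assimilation): no segment meets the environment; /dessoivvipidkeub/ is unchanged.
Rule 2 (intervocalic voicing): /p/ is a voiceless obstruent between vowels /i/ and /i/, so it voices to [b]. /dessoivvipidkeub/ → dessoivvibidkeub.
Rule 3 (regressive voicing assimilation): /d/ precedes the voiceless obstruent /k/, so it devoices to [t] by assimilation. /dessoivvibidkeub/ → dessoivvibitkeub.
Rule 4 (degemination): /ss/ is a geminate; the first /s/ deletes. /vv/ is a geminate; the first /v/ deletes. /dessoivvibitkeub/ → desoivibitkeub.
Rule 5 (final devoicing): /b/ is a voiced stop in word-final position, so it devoices to [p]. /desoivibitkeub/ → desoivibitkeup.

desoivibitkeup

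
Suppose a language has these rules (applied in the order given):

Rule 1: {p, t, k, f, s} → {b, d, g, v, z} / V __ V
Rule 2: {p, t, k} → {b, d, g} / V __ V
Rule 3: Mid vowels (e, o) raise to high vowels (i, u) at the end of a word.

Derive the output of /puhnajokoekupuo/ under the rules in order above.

puhnajogoegubuu

Rule 1 (intervocalic voicing): /k/ is a voiceless obstruent between vowels /o/ and /o/, so it voices to [g]. /k/ is a voiceless obstruent between vowels /e/ and /u/, so it voices to [g]. /p/ is a voiceless obstruent between vowels /u/ and /u/, so it voices to [b]. /puhnajokoekupuo/ → puhnajogoegubuo.
Rule 2 (intervocalic voicing): no segment meets the environment; /puhnajogoegubuo/ is unchanged.
Rule 3 (final vowel raising): /o/ is a mid vowel in word-final position, so it raises to [u]. /puhnajogoegubuo/ → puhnajogoegubuu.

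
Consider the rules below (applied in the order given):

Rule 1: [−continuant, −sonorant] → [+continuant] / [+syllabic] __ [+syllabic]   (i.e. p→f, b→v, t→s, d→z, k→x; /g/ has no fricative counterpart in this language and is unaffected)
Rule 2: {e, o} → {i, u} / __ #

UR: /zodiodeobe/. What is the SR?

Rule 1 (intervocalic spirantization): /d/ is a stop between vowels /o/ and /i/, so it spirantizes to the fricative [z]. /d/ is a stop between vowels /o/ and /e/, so it spirantizes to the fricative [z]. /b/ is a stop between vowels /o/ and /e/, so it spirantizes to the fricative [v]. /zodiodeobe/ → zoziozeove.
Rule 2 (final vowel raising): /e/ is a mid vowel in word-final position, so it raises to [i]. /zoziozeove/ → zoziozeovi.

zoziozeovi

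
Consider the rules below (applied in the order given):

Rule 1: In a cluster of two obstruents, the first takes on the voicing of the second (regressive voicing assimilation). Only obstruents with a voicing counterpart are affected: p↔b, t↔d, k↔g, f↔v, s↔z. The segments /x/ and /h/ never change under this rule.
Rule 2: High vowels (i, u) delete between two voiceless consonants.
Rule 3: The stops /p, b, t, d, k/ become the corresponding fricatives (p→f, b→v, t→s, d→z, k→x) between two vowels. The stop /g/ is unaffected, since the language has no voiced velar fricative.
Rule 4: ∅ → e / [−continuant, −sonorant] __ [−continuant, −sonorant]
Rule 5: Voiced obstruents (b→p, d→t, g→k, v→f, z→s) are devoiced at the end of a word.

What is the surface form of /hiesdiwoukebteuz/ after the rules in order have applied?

Rule 1 (regressive voicing assimilation): /s/ precedes the voiced obstruent /d/, so it voices to [z] by assimilation. /b/ precedes the voiceless obstruent /t/, so it devoices to [p] by assimilation. /hiesdiwoukebteuz/ → hiezdiwoukepteuz.
Rule 2 (high vowel syncope): no segment meets the environment; /hiezdiwoukepteuz/ is unchanged.
Rule 3 (intervocalic spirantization): /k/ is a stop between vowels /u/ and /e/, so it spirantizes to the fricative [x]. /hiezdiwoukepteuz/ → hiezdiwouxepteuz.
Rule 4 (stop-cluster e-epenthesis): /p/ and /t/ form a stop–stop cluster, so [e] is inserted between them. /hiezdiwouxepteuz/ → hiezdiwouxepeteuz.
Rule 5 (final devoicing): /z/ is a voiced obstruent in word-final position, so it devoices to [s]. /hiezdiwouxepeteuz/ → hiezdiwouxepeteus.

hiezdiwouxepeteus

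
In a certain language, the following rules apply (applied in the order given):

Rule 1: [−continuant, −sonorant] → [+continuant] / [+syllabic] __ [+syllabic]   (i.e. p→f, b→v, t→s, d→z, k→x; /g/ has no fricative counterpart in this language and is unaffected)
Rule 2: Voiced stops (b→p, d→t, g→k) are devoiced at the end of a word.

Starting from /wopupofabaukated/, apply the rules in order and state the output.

Rule 1 (intervocalic spirantization): /p/ is a stop between vowels /o/ and /u/, so it spirantizes to the fricative [f]. /p/ is a stop between vowels /u/ and /o/, so it spirantizes to the fricative [f]. /b/ is a stop between vowels /a/ and /a/, so it spirantizes to the fricative [v]. /k/ is a stop between vowels /u/ and /a/, so it spirantizes to the fricative [x]. /t/ is a stop between vowels /a/ and /e/, so it spirantizes to the fricative [s]. /wopupofabaukated/ → wofufofavauxased.
Rule 2 (final devoicing): /d/ is a voiced stop in word-final position, so it devoices to [t]. /wofufofavauxased/ → wofufofavauxaset.

wofufofavauxaset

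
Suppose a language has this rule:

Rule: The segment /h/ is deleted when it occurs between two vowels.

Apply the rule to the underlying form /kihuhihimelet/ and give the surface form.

kiuiimelet

/h/ occurs between vowels /i/ and /u/, so it deletes.
/h/ occurs between vowels /u/ and /i/, so it deletes.
/h/ occurs between vowels /i/ and /i/, so it deletes.
Surface form: [kiuiimelet].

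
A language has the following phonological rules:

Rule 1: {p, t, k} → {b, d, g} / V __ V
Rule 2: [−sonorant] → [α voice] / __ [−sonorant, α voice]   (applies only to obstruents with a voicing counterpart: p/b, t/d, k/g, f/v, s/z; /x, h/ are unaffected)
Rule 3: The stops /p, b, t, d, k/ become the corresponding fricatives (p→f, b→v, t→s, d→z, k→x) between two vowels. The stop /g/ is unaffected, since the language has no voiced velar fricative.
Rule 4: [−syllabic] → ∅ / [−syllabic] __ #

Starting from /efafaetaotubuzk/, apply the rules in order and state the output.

efafaezaozuvus

Rule 1 (intervocalic voicing): /t/ is a voiceless stop between vowels /e/ and /a/, so it voices to [d]. /t/ is a voiceless stop between vowels /o/ and /u/, so it voices to [d]. /efafaetaotubuzk/ → efafaedaodubuzk.
Rule 2 (regressive voicing assimilation): /z/ precedes the voiceless obstruent /k/, so it devoices to [s] by assimilation. /efafaedaodubuzk/ → efafaedaodubusk.
Rule 3 (intervocalic spirantization): /d/ is a stop between vowels /e/ and /a/, so it spirantizes to the fricative [z]. /d/ is a stop between vowels /o/ and /u/, so it spirantizes to the fricative [z]. /b/ is a stop between vowels /u/ and /u/, so it spirantizes to the fricative [v]. /efafaedaodubusk/ → efafaezaozuvusk.
Rule 4 (final cluster simplification): /k/ is the second consonant of a word-final cluster /sk/, so it deletes. /efafaezaozuvusk/ → efafaezaozuvus.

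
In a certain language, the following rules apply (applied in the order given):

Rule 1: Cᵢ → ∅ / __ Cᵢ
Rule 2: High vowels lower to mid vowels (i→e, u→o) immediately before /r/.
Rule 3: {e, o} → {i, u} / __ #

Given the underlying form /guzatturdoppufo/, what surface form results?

guzatordopufu

Rule 1 (degemination): /tt/ is a geminate; the first /t/ deletes. /pp/ is a geminate; the first /p/ deletes. /guzatturdoppufo/ → guzaturdopufo.
Rule 2 (pre-rhotic lowering): /u/ is a high vowel immediately before /r/, so it lowers to [o]. /guzaturdopufo/ → guzatordopufo.
Rule 3 (final vowel raising): /o/ is a mid vowel in word-final position, so it raises to [u]. /guzatordopufo/ → guzatordopufu.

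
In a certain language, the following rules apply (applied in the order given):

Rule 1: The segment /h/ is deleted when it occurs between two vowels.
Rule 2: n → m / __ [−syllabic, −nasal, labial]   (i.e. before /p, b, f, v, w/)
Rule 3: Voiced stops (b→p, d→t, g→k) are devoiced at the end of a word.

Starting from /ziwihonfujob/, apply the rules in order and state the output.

ziwiomfujop

Rule 1 (intervocalic h-deletion): /h/ occurs between vowels /i/ and /o/, so it deletes. /ziwihonfujob/ → ziwionfujob.
Rule 2 (nasal place assimilation): /n/ precedes the labial consonant /f/, so it assimilates in place to [m]. /ziwionfujob/ → ziwiomfujob.
Rule 3 (final devoicing): /b/ is a voiced stop in word-final position, so it devoices to [p]. /ziwiomfujob/ → ziwiomfujop.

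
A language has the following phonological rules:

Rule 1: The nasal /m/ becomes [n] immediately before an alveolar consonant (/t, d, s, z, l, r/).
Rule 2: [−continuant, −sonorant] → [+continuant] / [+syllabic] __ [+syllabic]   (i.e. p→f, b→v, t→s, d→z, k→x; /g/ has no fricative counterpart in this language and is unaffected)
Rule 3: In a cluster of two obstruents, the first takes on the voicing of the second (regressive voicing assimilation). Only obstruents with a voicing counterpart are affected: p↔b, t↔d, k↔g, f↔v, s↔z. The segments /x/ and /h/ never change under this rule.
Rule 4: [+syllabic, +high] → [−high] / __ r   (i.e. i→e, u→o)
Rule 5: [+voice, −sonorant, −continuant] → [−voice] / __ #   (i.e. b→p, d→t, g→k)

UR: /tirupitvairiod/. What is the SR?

Rule 1 (nasal place assimilation): no segment meets the environment; /tirupitvairiod/ is unchanged.
Rule 2 (intervocalic spirantization): /p/ is a stop between vowels /u/ and /i/, so it spirantizes to the fricative [f]. /tirupitvairiod/ → tirufitvairiod.
Rule 3 (regressive voicing assimilation): /t/ precedes the voiced obstruent /v/, so it voices to [d] by assimilation. /tirufitvairiod/ → tirufidvairiod.
Rule 4 (pre-rhotic lowering): /i/ is a high vowel immediately before /r/, so it lowers to [e]. /i/ is a high vowel immediately before /r/, so it lowers to [e]. /tirufidvairiod/ → terufidvaeriod.
Rule 5 (final devoicing): /d/ is a voiced stop in word-final position, so it devoices to [t]. /terufidvaeriod/ → terufidvaeriot.

terufidvaeriot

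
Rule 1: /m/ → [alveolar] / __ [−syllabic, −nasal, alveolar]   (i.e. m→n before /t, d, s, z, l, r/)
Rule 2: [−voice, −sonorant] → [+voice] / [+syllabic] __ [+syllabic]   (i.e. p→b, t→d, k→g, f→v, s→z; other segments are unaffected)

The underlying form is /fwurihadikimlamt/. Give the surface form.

fwurihadiginlant

Rule 1 (nasal place assimilation): /m/ precedes the alveolar consonant /l/, so it assimilates in place to [n]. /m/ precedes the alveolar consonant /t/, so it assimilates in place to [n]. /fwurihadikimlamt/ → fwurihadikinlant.
Rule 2 (intervocalic voicing): /k/ is a voiceless obstruent between vowels /i/ and /i/, so it voices to [g]. /fwurihadikinlant/ → fwurihadiginlant.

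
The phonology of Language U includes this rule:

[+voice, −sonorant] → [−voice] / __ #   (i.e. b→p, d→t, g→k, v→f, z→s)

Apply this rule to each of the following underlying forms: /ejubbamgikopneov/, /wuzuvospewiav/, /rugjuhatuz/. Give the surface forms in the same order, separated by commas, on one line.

ejubbamgikopneof, wuzuvospewiaf, rugjuhatus

/ejubbamgikopneov/: /v/ is a voiced obstruent in word-final position, so it devoices to [f]. → [ejubbamgikopneof].
/wuzuvospewiav/: /v/ is a voiced obstruent in word-final position, so it devoices to [f]. → [wuzuvospewiaf].
/rugjuhatuz/: /z/ is a voiced obstruent in word-final position, so it devoices to [s]. → [rugjuhatus].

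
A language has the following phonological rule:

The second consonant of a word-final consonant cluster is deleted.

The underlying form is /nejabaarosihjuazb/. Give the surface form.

/b/ is the second consonant of a word-final cluster /zb/, so it deletes.
Surface form: [nejabaarosihjuaz].

nejabaarosihjuaz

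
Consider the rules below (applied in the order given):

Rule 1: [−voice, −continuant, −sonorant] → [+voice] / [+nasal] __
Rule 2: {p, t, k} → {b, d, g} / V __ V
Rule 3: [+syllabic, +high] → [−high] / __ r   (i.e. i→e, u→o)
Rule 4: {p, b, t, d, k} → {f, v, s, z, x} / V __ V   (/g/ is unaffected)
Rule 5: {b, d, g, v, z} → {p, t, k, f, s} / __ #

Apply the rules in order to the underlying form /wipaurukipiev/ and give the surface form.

wivaorugivief

Rule 1 (post-nasal voicing): no segment meets the environment; /wipaurukipiev/ is unchanged.
Rule 2 (intervocalic voicing): /p/ is a voiceless stop between vowels /i/ and /a/, so it voices to [b]. /k/ is a voiceless stop between vowels /u/ and /i/, so it voices to [g]. /p/ is a voiceless stop between vowels /i/ and /i/, so it voices to [b]. /wipaurukipiev/ → wibaurugibiev.
Rule 3 (pre-rhotic lowering): /u/ is a high vowel immediately before /r/, so it lowers to [o]. /wibaurugibiev/ → wibaorugibiev.
Rule 4 (intervocalic spirantization): /b/ is a stop between vowels /i/ and /a/, so it spirantizes to the fricative [v]. /b/ is a stop between vowels /i/ and /i/, so it spirantizes to the fricative [v]. /wibaorugibiev/ → wivaorugiviev.
Rule 5 (final devoicing): /v/ is a voiced obstruent in word-final position, so it devoices to [f]. /wivaorugiviev/ → wivaorugivief.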